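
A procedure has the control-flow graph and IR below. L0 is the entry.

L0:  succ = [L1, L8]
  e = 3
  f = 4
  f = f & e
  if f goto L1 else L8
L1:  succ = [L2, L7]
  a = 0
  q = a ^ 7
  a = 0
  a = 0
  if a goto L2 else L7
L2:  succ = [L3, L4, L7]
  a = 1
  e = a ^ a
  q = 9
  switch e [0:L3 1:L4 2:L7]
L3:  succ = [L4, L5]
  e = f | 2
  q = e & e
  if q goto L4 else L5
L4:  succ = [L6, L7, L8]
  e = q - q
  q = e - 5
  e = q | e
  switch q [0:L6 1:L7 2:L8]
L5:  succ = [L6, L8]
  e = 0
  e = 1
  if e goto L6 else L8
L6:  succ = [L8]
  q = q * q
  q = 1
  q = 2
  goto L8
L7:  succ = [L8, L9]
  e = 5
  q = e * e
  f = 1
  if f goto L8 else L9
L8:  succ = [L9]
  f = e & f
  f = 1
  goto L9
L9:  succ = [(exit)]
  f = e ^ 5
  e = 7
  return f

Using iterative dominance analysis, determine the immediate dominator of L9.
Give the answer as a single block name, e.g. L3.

Answer: L0

Analysis:
idom tree: L1←L0 L2←L1 L3←L2 L4←L2 L5←L3 L6←L2 L7←L1 L8←L0 L9←L0
Dom∩ at merges:
  L4: preds {L2,L3}: {L0,L1,L2} ∩ {L0,L1,L2,L3} = {L0,L1,L2}; idom=L2
  L6: preds {L4,L5}: {L0,L1,L2,L4} ∩ {L0,L1,L2,L3,L5} = {L0,L1,L2}; idom=L2
  L7: preds {L1,L2,L4}: {L0,L1} ∩ {L0,L1,L2} ∩ {L0,L1,L2,L4} = {L0,L1}; idom=L1
  L8: preds {L0,L4,L5,L6,L7}: {L0} ∩ {L0,L1,L2,L4} ∩ {L0,L1,L2,L3,L5} ∩ {L0,L1,L2,L6} ∩ {L0,L1,L7} = {L0}; idom=L0
  L9: preds {L7,L8}: {L0,L1,L7} ∩ {L0,L8} = {L0}; idom=L0

idom(L9) = L0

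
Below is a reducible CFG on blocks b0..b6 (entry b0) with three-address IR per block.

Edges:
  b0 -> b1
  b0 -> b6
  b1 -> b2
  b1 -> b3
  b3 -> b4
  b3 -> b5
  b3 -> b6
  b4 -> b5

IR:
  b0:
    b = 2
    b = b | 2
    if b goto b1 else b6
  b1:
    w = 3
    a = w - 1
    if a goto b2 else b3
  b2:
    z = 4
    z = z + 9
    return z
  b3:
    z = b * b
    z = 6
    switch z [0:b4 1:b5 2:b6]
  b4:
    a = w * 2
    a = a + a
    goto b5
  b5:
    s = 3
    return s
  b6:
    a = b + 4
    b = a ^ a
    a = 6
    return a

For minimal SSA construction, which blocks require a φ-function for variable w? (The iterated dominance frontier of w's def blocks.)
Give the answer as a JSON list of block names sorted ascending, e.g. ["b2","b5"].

Answer: ["b6"]

Working:
idom tree: b1←b0 b2←b1 b3←b1 b4←b3 b5←b3 b6←b0
Dom at joins:
  b5: preds {b3,b4}: {b0,b1,b3} ∩ {b0,b1,b3,b4} = {b0,b1,b3}; idom=b3
  b6: preds {b0,b3}: {b0} ∩ {b0,b1,b3} = {b0}; idom=b0

Frontier:
  join b5 pred b3: · stop@b3
  join b5 pred b4: b4 stop@b3
  join b6 pred b0: · stop@b0
  join b6 pred b3: b3→b1 stop@b0
  DF(b0)=∅
  DF(b1)={b6}
  DF(b2)=∅
  DF(b3)={b6}
  DF(b4)={b5}
  DF(b5)=∅
  DF(b6)=∅

φ for w: defs {b1}
  DF⁺ = {b6}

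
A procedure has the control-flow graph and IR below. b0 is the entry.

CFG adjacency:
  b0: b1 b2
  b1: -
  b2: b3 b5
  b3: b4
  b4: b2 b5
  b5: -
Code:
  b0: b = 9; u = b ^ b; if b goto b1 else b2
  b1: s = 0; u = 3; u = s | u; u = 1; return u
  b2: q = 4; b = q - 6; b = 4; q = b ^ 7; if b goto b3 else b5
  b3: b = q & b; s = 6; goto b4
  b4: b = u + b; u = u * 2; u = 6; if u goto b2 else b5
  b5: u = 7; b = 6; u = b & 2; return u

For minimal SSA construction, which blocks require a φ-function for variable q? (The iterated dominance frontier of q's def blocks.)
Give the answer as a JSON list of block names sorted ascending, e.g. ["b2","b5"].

Answer: ["b2"]

Analysis:
idom tree: b1←b0 b2←b0 b3←b2 b4←b3 b5←b2
Dom at joins:
  b2: preds {b0,b4}: {b0} ∩ {b0,b2,b3,b4} = {b0}; idom=b0
  b5: preds {b2,b4}: {b0,b2} ∩ {b0,b2,b3,b4} = {b0,b2}; idom=b2

Frontier:
  join b2 pred b0: · stop@b0
  join b2 pred b4: b4→b3→b2 stop@b0
  join b5 pred b2: · stop@b2
  join b5 pred b4: b4→b3 stop@b2
  DF(b0)=∅
  DF(b1)=∅
  DF(b2)={b2}
  DF(b3)={b2,b5}
  DF(b4)={b2,b5}
  DF(b5)=∅

φ for q: defs {b2}
  DF⁺ = {b2}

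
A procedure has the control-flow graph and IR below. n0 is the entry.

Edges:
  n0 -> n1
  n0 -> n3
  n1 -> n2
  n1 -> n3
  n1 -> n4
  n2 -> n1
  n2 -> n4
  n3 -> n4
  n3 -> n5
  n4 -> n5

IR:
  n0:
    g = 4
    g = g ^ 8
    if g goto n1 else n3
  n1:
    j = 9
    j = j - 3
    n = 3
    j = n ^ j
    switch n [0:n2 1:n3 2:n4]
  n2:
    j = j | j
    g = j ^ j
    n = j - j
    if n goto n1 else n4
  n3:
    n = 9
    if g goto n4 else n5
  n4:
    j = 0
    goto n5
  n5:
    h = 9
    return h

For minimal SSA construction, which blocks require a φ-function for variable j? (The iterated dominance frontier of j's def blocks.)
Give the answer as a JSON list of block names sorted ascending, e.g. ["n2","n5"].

idom tree: n1←n0 n2←n1 n3←n0 n4←n0 n5←n0
Dom at joins:
  n1: preds {n0,n2}: {n0} ∩ {n0,n1,n2} = {n0}; idom=n0
  n3: preds {n0,n1}: {n0} ∩ {n0,n1} = {n0}; idom=n0
  n4: preds {n1,n2,n3}: {n0,n1} ∩ {n0,n1,n2} ∩ {n0,n3} = {n0}; idom=n0
  n5: preds {n3,n4}: {n0,n3} ∩ {n0,n4} = {n0}; idom=n0

DF walk-up:
  n1←n0: walk · to n0
  n1←n2: walk n2→n1 to n0
  n3←n0: walk · to n0
  n3←n1: walk n1 to n0
  n4←n1: walk n1 to n0
  n4←n2: walk n2→n1 to n0
  n4←n3: walk n3 to n0
  n5←n3: walk n3 to n0
  n5←n4: walk n4 to n0
  n0 → ∅
  n1 → {n1,n3,n4}
  n2 → {n1,n4}
  n3 → {n4,n5}
  n4 → {n5}
  n5 → ∅

φ for j: defs {n1,n2,n4}
  DF⁺ = {n1,n3,n4,n5}

Answer: ["n1", "n3", "n4", "n5"]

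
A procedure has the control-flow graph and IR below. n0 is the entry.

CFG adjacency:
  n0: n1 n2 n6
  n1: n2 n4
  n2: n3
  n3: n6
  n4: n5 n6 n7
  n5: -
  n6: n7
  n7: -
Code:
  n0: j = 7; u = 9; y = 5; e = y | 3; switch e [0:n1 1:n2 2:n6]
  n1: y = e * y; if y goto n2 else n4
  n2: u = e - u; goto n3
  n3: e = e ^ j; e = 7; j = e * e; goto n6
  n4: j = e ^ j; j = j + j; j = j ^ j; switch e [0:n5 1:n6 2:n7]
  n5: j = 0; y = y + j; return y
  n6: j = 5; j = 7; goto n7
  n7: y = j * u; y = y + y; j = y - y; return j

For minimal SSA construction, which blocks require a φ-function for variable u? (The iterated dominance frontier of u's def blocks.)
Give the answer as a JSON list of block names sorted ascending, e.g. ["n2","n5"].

idom tree: n1←n0 n2←n0 n3←n2 n4←n1 n5←n4 n6←n0 n7←n0
Dom at joins:
  n2: preds {n0,n1}: {n0} ∩ {n0,n1} = {n0}; idom=n0
  n6: preds {n0,n3,n4}: {n0} ∩ {n0,n2,n3} ∩ {n0,n1,n4} = {n0}; idom=n0
  n7: preds {n4,n6}: {n0,n1,n4} ∩ {n0,n6} = {n0}; idom=n0

DF walk-up:
  n2←n0: walk · to n0
  n2←n1: walk n1 to n0
  n6←n0: walk · to n0
  n6←n3: walk n3→n2 to n0
  n6←n4: walk n4→n1 to n0
  n7←n4: walk n4→n1 to n0
  n7←n6: walk n6 to n0
  n0 → ∅
  n1 → {n2,n6,n7}
  n2 → {n6}
  n3 → {n6}
  n4 → {n6,n7}
  n5 → ∅
  n6 → {n7}
  n7 → ∅

φ for u: defs {n0,n2}
  DF⁺ = {n6,n7}

Answer: ["n6", "n7"]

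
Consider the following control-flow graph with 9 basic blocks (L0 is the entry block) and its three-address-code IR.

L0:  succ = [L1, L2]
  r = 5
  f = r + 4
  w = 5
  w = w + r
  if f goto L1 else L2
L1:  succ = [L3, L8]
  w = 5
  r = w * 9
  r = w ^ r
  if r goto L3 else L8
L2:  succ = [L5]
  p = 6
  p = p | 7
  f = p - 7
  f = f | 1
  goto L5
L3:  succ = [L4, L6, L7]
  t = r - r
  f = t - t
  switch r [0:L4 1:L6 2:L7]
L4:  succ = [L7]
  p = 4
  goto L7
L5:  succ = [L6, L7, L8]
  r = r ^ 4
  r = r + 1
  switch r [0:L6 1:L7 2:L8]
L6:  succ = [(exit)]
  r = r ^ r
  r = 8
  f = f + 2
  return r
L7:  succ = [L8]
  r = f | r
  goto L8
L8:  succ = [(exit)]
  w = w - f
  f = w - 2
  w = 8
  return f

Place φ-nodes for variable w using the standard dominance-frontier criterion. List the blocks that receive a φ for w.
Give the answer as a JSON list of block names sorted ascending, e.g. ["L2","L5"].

Answer: ["L6", "L7", "L8"]

Working:
idom tree: L1←L0 L2←L0 L3←L1 L4←L3 L5←L2 L6←L0 L7←L0 L8←L0
Dom∩ at merges:
  L6: preds {L3,L5}: {L0,L1,L3} ∩ {L0,L2,L5} = {L0}; idom=L0
  L7: preds {L3,L4,L5}: {L0,L1,L3} ∩ {L0,L1,L3,L4} ∩ {L0,L2,L5} = {L0}; idom=L0
  L8: preds {L1,L5,L7}: {L0,L1} ∩ {L0,L2,L5} ∩ {L0,L7} = {L0}; idom=L0

DF derivation:
  L6←L3: walk L3→L1 to L0
  L6←L5: walk L5→L2 to L0
  L7←L3: walk L3→L1 to L0
  L7←L4: walk L4→L3→L1 to L0
  L7←L5: walk L5→L2 to L0
  L8←L1: walk L1 to L0
  L8←L5: walk L5→L2 to L0
  L8←L7: walk L7 to L0
  L0 → ∅
  L1 → {L6,L7,L8}
  L2 → {L6,L7,L8}
  L3 → {L6,L7}
  L4 → {L7}
  L5 → {L6,L7,L8}
  L6 → ∅
  L7 → {L8}
  L8 → ∅

φ for w: defs {L0,L1,L8}
  DF⁺ = {L6,L7,L8}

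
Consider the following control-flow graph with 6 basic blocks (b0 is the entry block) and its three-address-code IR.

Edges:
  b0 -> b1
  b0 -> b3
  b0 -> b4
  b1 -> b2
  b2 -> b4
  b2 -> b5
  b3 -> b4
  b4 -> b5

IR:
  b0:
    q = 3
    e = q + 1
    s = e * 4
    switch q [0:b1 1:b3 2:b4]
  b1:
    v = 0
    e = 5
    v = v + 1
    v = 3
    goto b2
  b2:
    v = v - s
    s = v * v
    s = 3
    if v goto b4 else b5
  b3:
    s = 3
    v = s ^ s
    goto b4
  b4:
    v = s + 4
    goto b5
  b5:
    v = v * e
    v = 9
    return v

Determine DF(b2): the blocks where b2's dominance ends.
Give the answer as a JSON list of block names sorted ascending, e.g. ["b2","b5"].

idom tree: b1←b0 b2←b1 b3←b0 b4←b0 b5←b0
Dom∩ at merges:
  b4: preds {b0,b2,b3}: {b0} ∩ {b0,b1,b2} ∩ {b0,b3} = {b0}; idom=b0
  b5: preds {b2,b4}: {b0,b1,b2} ∩ {b0,b4} = {b0}; idom=b0

DF derivation:
  b4←b0: walk · to b0
  b4←b2: walk b2→b1 to b0
  b4←b3: walk b3 to b0
  b5←b2: walk b2→b1 to b0
  b5←b4: walk b4 to b0
  b0 → ∅
  b1 → {b4,b5}
  b2 → {b4,b5}
  b3 → {b4}
  b4 → {b5}
  b5 → ∅

DF(b2) = ["b4", "b5"]

Answer: ["b4", "b5"]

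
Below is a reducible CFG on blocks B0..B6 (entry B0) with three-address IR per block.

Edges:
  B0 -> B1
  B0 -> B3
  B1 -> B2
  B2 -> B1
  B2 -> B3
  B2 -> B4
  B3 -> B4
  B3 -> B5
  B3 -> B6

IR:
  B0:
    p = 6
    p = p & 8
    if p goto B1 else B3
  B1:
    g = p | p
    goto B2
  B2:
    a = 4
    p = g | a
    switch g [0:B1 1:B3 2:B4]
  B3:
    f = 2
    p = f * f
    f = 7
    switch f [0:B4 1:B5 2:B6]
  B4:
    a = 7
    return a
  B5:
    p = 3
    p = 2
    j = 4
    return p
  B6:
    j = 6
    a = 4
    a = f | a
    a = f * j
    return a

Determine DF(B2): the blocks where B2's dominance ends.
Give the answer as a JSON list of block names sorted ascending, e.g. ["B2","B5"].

idom tree: B1←B0 B2←B1 B3←B0 B4←B0 B5←B3 B6←B3
Dom at joins:
  B1: preds {B0,B2}: {B0} ∩ {B0,B1,B2} = {B0}; idom=B0
  B3: preds {B0,B2}: {B0} ∩ {B0,B1,B2} = {B0}; idom=B0
  B4: preds {B2,B3}: {B0,B1,B2} ∩ {B0,B3} = {B0}; idom=B0

Frontier:
  join B1 pred B0: · stop@B0
  join B1 pred B2: B2→B1 stop@B0
  join B3 pred B0: · stop@B0
  join B3 pred B2: B2→B1 stop@B0
  join B4 pred B2: B2→B1 stop@B0
  join B4 pred B3: B3 stop@B0
  B0: DF=∅
  B1: DF={B1,B3,B4}
  B2: DF={B1,B3,B4}
  B3: DF={B4}
  B4: DF=∅
  B5: DF=∅
  B6: DF=∅

DF(B2) = ["B1", "B3", "B4"]

Answer: ["B1", "B3", "B4"]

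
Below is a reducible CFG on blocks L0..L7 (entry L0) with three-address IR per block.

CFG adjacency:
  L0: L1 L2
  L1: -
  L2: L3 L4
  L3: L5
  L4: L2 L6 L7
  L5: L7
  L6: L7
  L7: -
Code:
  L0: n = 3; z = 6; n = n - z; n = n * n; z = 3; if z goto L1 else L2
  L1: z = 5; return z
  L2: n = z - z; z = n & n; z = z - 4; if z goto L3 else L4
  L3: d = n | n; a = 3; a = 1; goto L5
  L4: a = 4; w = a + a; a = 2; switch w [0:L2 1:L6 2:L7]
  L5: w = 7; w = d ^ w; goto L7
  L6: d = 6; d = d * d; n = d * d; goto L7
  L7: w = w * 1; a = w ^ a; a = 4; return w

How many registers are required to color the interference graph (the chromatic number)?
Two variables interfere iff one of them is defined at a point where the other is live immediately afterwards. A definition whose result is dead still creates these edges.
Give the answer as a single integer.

def/use:
  L0: def={n,z} ue=∅
  L1: def={z} ue=∅
  L2: def={n,z} ue={z}
  L3: def={a,d} ue={n}
  L4: def={a,w} ue=∅
  L5: def={w} ue={d}
  L6: def={d,n} ue=∅
  L7: def={a,w} ue={a,w}

Backward fixpoint:
  L0: in=∅ out={z}
  L1: in=∅ out=∅
  L2: in={z} out={n,z}
  L3: in={n} out={a,d}
  L4: in={z} out={a,w,z}
  L5: in={a,d} out={a,w}
  L6: in={a,w} out={a,w}
  L7: in={a,w} out=∅

Interference:
  a: {d,n,w,z}
  d: {a,w}
  n: {a,w,z}
  w: {a,d,n,z}
  z: {a,n,w}

Chromatic number:
  clique {a,n,w,z} ⇒ need ≥ 4
  4-colouring: c0={a}  c1={w}  c2={d,n}  c3={z}
  χ = 4

Answer: 4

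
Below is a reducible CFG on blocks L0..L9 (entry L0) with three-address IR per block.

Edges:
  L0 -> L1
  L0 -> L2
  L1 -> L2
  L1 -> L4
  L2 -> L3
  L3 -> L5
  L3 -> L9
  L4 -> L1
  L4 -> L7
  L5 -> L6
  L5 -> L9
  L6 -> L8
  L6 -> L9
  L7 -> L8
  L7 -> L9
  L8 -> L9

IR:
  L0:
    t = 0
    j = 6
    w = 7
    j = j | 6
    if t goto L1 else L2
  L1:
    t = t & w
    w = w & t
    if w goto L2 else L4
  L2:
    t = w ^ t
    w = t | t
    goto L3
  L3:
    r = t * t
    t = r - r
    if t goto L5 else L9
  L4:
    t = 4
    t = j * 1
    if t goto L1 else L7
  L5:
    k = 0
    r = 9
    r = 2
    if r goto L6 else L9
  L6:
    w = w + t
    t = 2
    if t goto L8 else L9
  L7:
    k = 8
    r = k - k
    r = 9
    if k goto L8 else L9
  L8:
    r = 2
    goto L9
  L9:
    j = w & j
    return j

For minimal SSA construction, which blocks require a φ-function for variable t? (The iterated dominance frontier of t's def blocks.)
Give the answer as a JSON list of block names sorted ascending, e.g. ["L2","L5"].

Answer: ["L1", "L2", "L8", "L9"]

Working:
idom tree: L1←L0 L2←L0 L3←L2 L4←L1 L5←L3 L6←L5 L7←L4 L8←L0 L9←L0
Dom at joins:
  L1: preds {L0,L4}: {L0} ∩ {L0,L1,L4} = {L0}; idom=L0
  L2: preds {L0,L1}: {L0} ∩ {L0,L1} = {L0}; idom=L0
  L8: preds {L6,L7}: {L0,L2,L3,L5,L6} ∩ {L0,L1,L4,L7} = {L0}; idom=L0
  L9: preds {L3,L5,L6,L7,L8}: {L0,L2,L3} ∩ {L0,L2,L3,L5} ∩ {L0,L2,L3,L5,L6} ∩ {L0,L1,L4,L7} ∩ {L0,L8} = {L0}; idom=L0

Frontier:
  join L1 pred L0: · stop@L0
  join L1 pred L4: L4→L1 stop@L0
  join L2 pred L0: · stop@L0
  join L2 pred L1: L1 stop@L0
  join L8 pred L6: L6→L5→L3→L2 stop@L0
  join L8 pred L7: L7→L4→L1 stop@L0
  join L9 pred L3: L3→L2 stop@L0
  join L9 pred L5: L5→L3→L2 stop@L0
  join L9 pred L6: L6→L5→L3→L2 stop@L0
  join L9 pred L7: L7→L4→L1 stop@L0
  join L9 pred L8: L8 stop@L0
  L0: DF=∅
  L1: DF={L1,L2,L8,L9}
  L2: DF={L8,L9}
  L3: DF={L8,L9}
  L4: DF={L1,L8,L9}
  L5: DF={L8,L9}
  L6: DF={L8,L9}
  L7: DF={L8,L9}
  L8: DF={L9}
  L9: DF=∅

φ for t: defs {L0,L1,L2,L3,L4,L6}
  DF⁺ = {L1,L2,L8,L9}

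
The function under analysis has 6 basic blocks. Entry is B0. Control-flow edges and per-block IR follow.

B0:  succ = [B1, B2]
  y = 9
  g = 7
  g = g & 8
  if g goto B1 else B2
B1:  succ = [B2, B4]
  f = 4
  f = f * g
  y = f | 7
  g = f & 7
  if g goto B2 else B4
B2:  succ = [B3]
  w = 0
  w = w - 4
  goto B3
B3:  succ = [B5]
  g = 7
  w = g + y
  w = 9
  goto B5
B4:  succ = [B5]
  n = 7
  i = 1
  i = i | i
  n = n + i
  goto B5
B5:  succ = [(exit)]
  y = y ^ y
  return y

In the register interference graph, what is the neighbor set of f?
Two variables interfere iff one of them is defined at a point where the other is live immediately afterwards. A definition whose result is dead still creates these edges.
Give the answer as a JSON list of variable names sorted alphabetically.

Per-block:
  B0: def={g,y} ue=∅
  B1: def={f,g,y} ue={g}
  B2: def={w} ue=∅
  B3: def={g,w} ue={y}
  B4: def={i,n} ue=∅
  B5: def={y} ue={y}

Backward fixpoint:
  B0 li=∅ lo={g,y}
  B1 li={g} lo={y}
  B2 li={y} lo={y}
  B3 li={y} lo={y}
  B4 li={y} lo={y}
  B5 li={y} lo=∅

Interfere edges:
  f — {g,y}
  g — {f,y}
  i — {n,y}
  n — {i,y}
  w — {y}
  y — {f,g,i,n,w}

N(f) = ["g", "y"]

Answer: ["g", "y"]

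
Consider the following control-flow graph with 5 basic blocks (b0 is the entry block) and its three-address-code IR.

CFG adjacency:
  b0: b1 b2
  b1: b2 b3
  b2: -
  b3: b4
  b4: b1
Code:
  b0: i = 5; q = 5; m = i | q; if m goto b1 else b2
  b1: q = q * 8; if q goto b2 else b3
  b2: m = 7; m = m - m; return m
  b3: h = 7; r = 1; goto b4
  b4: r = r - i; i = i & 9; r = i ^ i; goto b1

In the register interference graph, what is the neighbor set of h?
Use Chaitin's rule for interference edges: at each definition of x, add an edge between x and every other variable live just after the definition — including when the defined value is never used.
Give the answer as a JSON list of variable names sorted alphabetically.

Block summaries:
  b0: def={i,m,q} ue=∅
  b1: def={q} ue={q}
  b2: def={m} ue=∅
  b3: def={h,r} ue=∅
  b4: def={i,r} ue={i,r}

Backward fixpoint:
  b0 li=∅ lo={i,q}
  b1 li={i,q} lo={i,q}
  b2 li=∅ lo=∅
  b3 li={i,q} lo={i,q,r}
  b4 li={i,q,r} lo={i,q}

Conflict graph:
  h↔{i,q}
  i↔{h,m,q,r}
  m↔{i,q}
  q↔{h,i,m,r}
  r↔{i,q}

N(h) = ["i", "q"]

Answer: ["i", "q"]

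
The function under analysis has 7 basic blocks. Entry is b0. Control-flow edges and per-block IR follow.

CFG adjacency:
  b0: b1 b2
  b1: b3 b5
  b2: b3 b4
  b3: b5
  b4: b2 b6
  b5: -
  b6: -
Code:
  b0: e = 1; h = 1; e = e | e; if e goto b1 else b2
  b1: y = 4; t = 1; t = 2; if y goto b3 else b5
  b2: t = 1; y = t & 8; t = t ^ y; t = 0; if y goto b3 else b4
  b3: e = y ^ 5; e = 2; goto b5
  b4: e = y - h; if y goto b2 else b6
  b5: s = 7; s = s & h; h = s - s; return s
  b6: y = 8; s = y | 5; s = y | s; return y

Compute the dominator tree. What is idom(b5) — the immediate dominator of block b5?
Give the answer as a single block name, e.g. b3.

idom tree: b1←b0 b2←b0 b3←b0 b4←b2 b5←b0 b6←b4
Join-block Dom:
  b2: preds {b0,b4}: {b0} ∩ {b0,b2,b4} = {b0}; idom=b0
  b3: preds {b1,b2}: {b0,b1} ∩ {b0,b2} = {b0}; idom=b0
  b5: preds {b1,b3}: {b0,b1} ∩ {b0,b3} = {b0}; idom=b0

idom(b5) = b0

Answer: b0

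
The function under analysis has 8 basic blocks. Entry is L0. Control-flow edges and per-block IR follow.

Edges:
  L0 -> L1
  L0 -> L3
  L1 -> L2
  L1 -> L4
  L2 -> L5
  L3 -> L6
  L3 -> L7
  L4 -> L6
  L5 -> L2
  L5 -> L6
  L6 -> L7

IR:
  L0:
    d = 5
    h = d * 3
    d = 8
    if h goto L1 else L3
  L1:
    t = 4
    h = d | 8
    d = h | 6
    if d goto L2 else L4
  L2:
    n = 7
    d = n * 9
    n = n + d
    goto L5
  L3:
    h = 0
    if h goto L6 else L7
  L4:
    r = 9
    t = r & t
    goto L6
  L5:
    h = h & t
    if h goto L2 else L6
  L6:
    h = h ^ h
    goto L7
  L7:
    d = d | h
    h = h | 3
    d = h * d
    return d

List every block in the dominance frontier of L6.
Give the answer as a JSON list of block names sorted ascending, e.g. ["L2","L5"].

Answer: ["L7"]

Analysis:
idom tree: L1←L0 L2←L1 L3←L0 L4←L1 L5←L2 L6←L0 L7←L0
Join-block Dom:
  L2: preds {L1,L5}: {L0,L1} ∩ {L0,L1,L2,L5} = {L0,L1}; idom=L1
  L6: preds {L3,L4,L5}: {L0,L3} ∩ {L0,L1,L4} ∩ {L0,L1,L2,L5} = {L0}; idom=L0
  L7: preds {L3,L6}: {L0,L3} ∩ {L0,L6} = {L0}; idom=L0

DF derivation:
  join L2 pred L1: · stop@L1
  join L2 pred L5: L5→L2 stop@L1
  join L6 pred L3: L3 stop@L0
  join L6 pred L4: L4→L1 stop@L0
  join L6 pred L5: L5→L2→L1 stop@L0
  join L7 pred L3: L3 stop@L0
  join L7 pred L6: L6 stop@L0
  L0: DF=∅
  L1: DF={L6}
  L2: DF={L2,L6}
  L3: DF={L6,L7}
  L4: DF={L6}
  L5: DF={L2,L6}
  L6: DF={L7}
  L7: DF=∅

DF(L6) = ["L7"]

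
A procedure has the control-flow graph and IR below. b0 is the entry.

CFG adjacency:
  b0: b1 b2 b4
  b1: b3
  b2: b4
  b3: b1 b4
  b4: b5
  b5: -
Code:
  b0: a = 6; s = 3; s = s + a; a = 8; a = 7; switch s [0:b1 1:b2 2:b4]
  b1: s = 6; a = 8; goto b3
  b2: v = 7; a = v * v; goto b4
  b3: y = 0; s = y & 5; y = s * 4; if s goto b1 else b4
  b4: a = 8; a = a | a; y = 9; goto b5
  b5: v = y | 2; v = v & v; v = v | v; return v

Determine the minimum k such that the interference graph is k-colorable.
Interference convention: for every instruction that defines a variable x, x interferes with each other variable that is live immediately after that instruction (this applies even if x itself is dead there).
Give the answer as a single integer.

Answer: 2

Working:
Block summaries:
  b0: def={a,s} ue=∅
  b1: def={a,s} ue=∅
  b2: def={a,v} ue=∅
  b3: def={s,y} ue=∅
  b4: def={a,y} ue=∅
  b5: def={v} ue={y}

Live sets:
  b0 li=∅ lo=∅
  b1 li=∅ lo=∅
  b2 li=∅ lo=∅
  b3 li=∅ lo=∅
  b4 li=∅ lo={y}
  b5 li={y} lo=∅

Conflict graph:
  a↔{s}
  s↔{a,y}
  v↔∅
  y↔{s}

Registers:
  {a,s} pairwise interfere (2-clique) ⇒ χ ≥ 2
  assign a→c1 s→c0 v→c0 y→c1 — no edge inside a register ⇒ χ ≤ 2
  χ = 2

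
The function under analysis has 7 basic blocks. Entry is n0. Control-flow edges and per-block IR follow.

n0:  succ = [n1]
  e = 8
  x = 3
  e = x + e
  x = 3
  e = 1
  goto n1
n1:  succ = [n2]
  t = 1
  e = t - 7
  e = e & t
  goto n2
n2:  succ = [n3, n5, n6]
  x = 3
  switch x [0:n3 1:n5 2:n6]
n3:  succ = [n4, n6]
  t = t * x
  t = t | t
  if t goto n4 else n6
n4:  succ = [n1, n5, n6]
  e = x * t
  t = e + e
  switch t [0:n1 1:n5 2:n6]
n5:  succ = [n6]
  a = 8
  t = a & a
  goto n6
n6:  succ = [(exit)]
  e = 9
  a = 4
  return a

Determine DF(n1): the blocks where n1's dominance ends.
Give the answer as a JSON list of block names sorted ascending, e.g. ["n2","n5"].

Answer: ["n1"]

Analysis:
idom tree: n1←n0 n2←n1 n3←n2 n4←n3 n5←n2 n6←n2
Dom∩ at merges:
  n1: preds {n0,n4}: {n0} ∩ {n0,n1,n2,n3,n4} = {n0}; idom=n0
  n5: preds {n2,n4}: {n0,n1,n2} ∩ {n0,n1,n2,n3,n4} = {n0,n1,n2}; idom=n2
  n6: preds {n2,n3,n4,n5}: {n0,n1,n2} ∩ {n0,n1,n2,n3} ∩ {n0,n1,n2,n3,n4} ∩ {n0,n1,n2,n5} = {n0,n1,n2}; idom=n2

DF walk-up:
  n1←n0: walk · to n0
  n1←n4: walk n4→n3→n2→n1 to n0
  n5←n2: walk · to n2
  n5←n4: walk n4→n3 to n2
  n6←n2: walk · to n2
  n6←n3: walk n3 to n2
  n6←n4: walk n4→n3 to n2
  n6←n5: walk n5 to n2
  DF(n0)=∅
  DF(n1)={n1}
  DF(n2)={n1}
  DF(n3)={n1,n5,n6}
  DF(n4)={n1,n5,n6}
  DF(n5)={n6}
  DF(n6)=∅

DF(n1) = ["n1"]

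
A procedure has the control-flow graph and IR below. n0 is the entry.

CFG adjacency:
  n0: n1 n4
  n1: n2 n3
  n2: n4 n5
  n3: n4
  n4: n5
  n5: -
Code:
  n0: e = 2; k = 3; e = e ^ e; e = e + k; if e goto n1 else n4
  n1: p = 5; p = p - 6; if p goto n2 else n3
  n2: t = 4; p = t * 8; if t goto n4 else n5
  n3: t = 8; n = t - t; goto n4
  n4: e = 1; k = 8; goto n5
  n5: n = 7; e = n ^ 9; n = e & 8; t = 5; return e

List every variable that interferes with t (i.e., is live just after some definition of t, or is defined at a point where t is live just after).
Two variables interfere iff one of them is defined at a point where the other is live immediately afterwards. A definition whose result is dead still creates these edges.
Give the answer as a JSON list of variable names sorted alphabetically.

Per-block:
  n0: {e,k} / ∅
  n1: {p} / ∅
  n2: {p,t} / ∅
  n3: {n,t} / ∅
  n4: {e,k} / ∅
  n5: {e,n,t} / ∅

Liveness:
  n0 li=∅ lo=∅
  n1 li=∅ lo=∅
  n2 li=∅ lo=∅
  n3 li=∅ lo=∅
  n4 li=∅ lo=∅
  n5 li=∅ lo=∅

Conflict graph:
  e: {k,n,t}
  k: {e}
  n: {e}
  p: {t}
  t: {e,p}

N(t) = ["e", "p"]

Answer: ["e", "p"]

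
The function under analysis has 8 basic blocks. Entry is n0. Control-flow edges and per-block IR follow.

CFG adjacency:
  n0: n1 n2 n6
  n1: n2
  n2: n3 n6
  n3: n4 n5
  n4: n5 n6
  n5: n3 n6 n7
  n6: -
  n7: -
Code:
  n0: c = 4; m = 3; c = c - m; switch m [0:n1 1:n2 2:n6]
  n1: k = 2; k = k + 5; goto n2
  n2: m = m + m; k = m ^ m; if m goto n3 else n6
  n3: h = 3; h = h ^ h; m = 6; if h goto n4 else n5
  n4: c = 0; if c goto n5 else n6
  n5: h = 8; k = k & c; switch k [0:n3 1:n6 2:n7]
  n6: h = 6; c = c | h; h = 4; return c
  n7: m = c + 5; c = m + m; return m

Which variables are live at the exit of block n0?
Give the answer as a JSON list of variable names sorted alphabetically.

Answer: ["c", "m"]

Derivation:
def/use:
  n0 def {c,m} use ∅
  n1 def {k} use ∅
  n2 def {k,m} use {m}
  n3 def {h,m} use ∅
  n4 def {c} use ∅
  n5 def {h,k} use {c,k}
  n6 def {c,h} use {c}
  n7 def {c,m} use {c}

Backward fixpoint:
  n0: in=∅ out={c,m}
  n1: in={c,m} out={c,m}
  n2: in={c,m} out={c,k}
  n3: in={c,k} out={c,k}
  n4: in={k} out={c,k}
  n5: in={c,k} out={c,k}
  n6: in={c} out=∅
  n7: in={c} out=∅

live-out(n0) = ["c", "m"]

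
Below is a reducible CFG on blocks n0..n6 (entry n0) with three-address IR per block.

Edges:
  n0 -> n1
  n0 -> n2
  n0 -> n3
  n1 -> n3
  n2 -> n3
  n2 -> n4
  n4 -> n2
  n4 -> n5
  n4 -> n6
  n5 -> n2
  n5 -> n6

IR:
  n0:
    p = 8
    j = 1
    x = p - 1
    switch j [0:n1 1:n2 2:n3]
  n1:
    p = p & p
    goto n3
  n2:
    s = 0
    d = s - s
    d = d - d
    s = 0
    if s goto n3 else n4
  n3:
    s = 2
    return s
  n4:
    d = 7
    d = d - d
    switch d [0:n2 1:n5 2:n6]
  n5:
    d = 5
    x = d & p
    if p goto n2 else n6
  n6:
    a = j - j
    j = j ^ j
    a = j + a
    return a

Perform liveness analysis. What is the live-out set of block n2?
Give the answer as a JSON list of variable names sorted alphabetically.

Block summaries:
  n0: def={j,p,x} ue=∅
  n1: def={p} ue={p}
  n2: def={d,s} ue=∅
  n3: def={s} ue=∅
  n4: def={d} ue=∅
  n5: def={d,x} ue={p}
  n6: def={a,j} ue={j}

Backward fixpoint:
  n0 li=∅ lo={j,p}
  n1 li={p} lo=∅
  n2 li={j,p} lo={j,p}
  n3 li=∅ lo=∅
  n4 li={j,p} lo={j,p}
  n5 li={j,p} lo={j,p}
  n6 li={j} lo=∅

live-out(n2) = ["j", "p"]

Answer: ["j", "p"]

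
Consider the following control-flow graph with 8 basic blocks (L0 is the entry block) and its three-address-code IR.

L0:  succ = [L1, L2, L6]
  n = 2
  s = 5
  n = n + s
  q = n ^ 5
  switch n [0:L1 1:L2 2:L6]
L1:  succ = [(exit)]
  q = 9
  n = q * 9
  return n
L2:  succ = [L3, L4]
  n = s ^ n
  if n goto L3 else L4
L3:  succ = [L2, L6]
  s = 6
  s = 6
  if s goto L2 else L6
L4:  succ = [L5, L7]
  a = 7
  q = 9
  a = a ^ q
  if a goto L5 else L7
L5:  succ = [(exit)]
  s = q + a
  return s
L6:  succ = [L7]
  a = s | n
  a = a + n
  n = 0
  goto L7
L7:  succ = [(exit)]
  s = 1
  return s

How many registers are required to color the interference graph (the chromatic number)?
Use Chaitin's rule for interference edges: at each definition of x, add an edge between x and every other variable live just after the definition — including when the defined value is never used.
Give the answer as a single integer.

Answer: 3

Working:
def/use:
  L0: {n,q,s} / ∅
  L1: {n,q} / ∅
  L2: {n} / {n,s}
  L3: {s} / ∅
  L4: {a,q} / ∅
  L5: {s} / {a,q}
  L6: {a,n} / {n,s}
  L7: {s} / ∅

Backward fixpoint:
  L0 li=∅ lo={n,s}
  L1 li=∅ lo=∅
  L2 li={n,s} lo={n}
  L3 li={n} lo={n,s}
  L4 li=∅ lo={a,q}
  L5 li={a,q} lo=∅
  L6 li={n,s} lo=∅
  L7 li=∅ lo=∅

Interference:
  a↔{n,q}
  n↔{a,q,s}
  q↔{a,n,s}
  s↔{n,q}

Chromatic number:
  clique {a,n,q} ⇒ need ≥ 3
  assign a→R2 n→R0 q→R1 s→R2 — no edge inside a register ⇒ χ ≤ 3
  χ = 3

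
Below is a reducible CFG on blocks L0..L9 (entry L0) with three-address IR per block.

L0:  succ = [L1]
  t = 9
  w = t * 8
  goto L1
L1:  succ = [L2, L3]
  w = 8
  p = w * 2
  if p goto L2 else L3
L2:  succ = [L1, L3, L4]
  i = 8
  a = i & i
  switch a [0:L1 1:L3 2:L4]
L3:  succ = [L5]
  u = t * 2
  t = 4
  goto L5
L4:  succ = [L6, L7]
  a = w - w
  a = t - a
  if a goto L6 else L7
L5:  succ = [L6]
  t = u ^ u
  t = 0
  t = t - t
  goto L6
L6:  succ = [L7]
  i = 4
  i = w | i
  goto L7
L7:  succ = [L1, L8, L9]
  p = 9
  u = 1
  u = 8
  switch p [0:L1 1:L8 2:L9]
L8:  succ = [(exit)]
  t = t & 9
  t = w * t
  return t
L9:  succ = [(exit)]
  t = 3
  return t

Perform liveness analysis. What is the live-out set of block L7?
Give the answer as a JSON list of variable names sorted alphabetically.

Answer: ["t", "w"]

Working:
Block summaries:
  L0: def={t,w} ue=∅
  L1: def={p,w} ue=∅
  L2: def={a,i} ue=∅
  L3: def={t,u} ue={t}
  L4: def={a} ue={t,w}
  L5: def={t} ue={u}
  L6: def={i} ue={w}
  L7: def={p,u} ue=∅
  L8: def={t} ue={t,w}
  L9: def={t} ue=∅

Live sets:
  L0: in=∅ out={t}
  L1: in={t} out={t,w}
  L2: in={t,w} out={t,w}
  L3: in={t,w} out={u,w}
  L4: in={t,w} out={t,w}
  L5: in={u,w} out={t,w}
  L6: in={t,w} out={t,w}
  L7: in={t,w} out={t,w}
  L8: in={t,w} out=∅
  L9: in=∅ out=∅

live-out(L7) = ["t", "w"]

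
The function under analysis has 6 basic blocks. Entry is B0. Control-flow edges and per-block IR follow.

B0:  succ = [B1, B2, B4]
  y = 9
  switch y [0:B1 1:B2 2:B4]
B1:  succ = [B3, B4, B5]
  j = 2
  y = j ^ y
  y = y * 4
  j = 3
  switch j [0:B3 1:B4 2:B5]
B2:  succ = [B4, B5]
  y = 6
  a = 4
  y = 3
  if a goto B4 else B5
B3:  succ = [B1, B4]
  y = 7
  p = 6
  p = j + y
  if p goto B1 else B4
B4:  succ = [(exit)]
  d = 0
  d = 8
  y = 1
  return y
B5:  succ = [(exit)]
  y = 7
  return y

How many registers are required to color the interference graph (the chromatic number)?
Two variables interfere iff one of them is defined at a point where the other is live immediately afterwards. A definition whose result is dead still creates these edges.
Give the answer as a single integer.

def/use:
  B0: {y} / ∅
  B1: {j,y} / {y}
  B2: {a,y} / ∅
  B3: {p,y} / {j}
  B4: {d,y} / ∅
  B5: {y} / ∅

Liveness:
  B0: in=∅ out={y}
  B1: in={y} out={j}
  B2: in=∅ out=∅
  B3: in={j} out={y}
  B4: in=∅ out=∅
  B5: in=∅ out=∅

Conflict graph:
  a↔{y}
  d↔∅
  j↔{p,y}
  p↔{j,y}
  y↔{a,j,p}

Registers:
  clique {j,p,y} ⇒ need ≥ 3
  3-colouring: c0={d,y}  c1={a,j}  c2={p}
  χ = 3

Answer: 3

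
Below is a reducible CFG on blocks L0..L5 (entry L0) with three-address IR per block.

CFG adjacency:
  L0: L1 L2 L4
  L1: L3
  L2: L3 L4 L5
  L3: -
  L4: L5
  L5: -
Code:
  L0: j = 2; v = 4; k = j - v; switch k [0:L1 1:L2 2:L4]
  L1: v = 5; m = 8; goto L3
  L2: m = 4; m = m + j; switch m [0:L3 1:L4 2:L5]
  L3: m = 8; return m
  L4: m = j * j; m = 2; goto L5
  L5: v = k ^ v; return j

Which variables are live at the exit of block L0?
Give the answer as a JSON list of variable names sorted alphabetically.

Answer: ["j", "k", "v"]

Analysis:
Block summaries:
  L0: def={j,k,v} ue=∅
  L1: def={m,v} ue=∅
  L2: def={m} ue={j}
  L3: def={m} ue=∅
  L4: def={m} ue={j}
  L5: def={v} ue={j,k,v}

Liveness:
  L0: in=∅ out={j,k,v}
  L1: in=∅ out=∅
  L2: in={j,k,v} out={j,k,v}
  L3: in=∅ out=∅
  L4: in={j,k,v} out={j,k,v}
  L5: in={j,k,v} out=∅

live-out(L0) = ["j", "k", "v"]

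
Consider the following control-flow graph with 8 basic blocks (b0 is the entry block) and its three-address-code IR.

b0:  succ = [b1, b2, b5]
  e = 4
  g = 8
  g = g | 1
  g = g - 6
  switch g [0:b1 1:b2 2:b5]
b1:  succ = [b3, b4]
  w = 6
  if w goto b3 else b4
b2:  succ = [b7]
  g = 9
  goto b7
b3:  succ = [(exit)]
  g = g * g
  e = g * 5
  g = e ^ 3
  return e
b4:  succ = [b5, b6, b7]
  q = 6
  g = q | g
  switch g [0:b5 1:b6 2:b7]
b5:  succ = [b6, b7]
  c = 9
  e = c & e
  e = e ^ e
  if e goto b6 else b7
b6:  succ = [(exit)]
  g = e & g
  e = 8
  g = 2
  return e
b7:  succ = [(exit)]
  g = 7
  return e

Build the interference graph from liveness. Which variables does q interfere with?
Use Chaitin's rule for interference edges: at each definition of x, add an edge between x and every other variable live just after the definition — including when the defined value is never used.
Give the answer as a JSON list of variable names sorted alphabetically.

Answer: ["e", "g"]

Working:
def/use:
  b0: {e,g} / ∅
  b1: {w} / ∅
  b2: {g} / ∅
  b3: {e,g} / {g}
  b4: {g,q} / {g}
  b5: {c,e} / {e}
  b6: {e,g} / {e,g}
  b7: {g} / {e}

Liveness:
  b0: in=∅ out={e,g}
  b1: in={e,g} out={e,g}
  b2: in={e} out={e}
  b3: in={g} out=∅
  b4: in={e,g} out={e,g}
  b5: in={e,g} out={e,g}
  b6: in={e,g} out=∅
  b7: in={e} out=∅

Interfere edges:
  c — {e,g}
  e — {c,g,q,w}
  g — {c,e,q,w}
  q — {e,g}
  w — {e,g}

N(q) = ["e", "g"]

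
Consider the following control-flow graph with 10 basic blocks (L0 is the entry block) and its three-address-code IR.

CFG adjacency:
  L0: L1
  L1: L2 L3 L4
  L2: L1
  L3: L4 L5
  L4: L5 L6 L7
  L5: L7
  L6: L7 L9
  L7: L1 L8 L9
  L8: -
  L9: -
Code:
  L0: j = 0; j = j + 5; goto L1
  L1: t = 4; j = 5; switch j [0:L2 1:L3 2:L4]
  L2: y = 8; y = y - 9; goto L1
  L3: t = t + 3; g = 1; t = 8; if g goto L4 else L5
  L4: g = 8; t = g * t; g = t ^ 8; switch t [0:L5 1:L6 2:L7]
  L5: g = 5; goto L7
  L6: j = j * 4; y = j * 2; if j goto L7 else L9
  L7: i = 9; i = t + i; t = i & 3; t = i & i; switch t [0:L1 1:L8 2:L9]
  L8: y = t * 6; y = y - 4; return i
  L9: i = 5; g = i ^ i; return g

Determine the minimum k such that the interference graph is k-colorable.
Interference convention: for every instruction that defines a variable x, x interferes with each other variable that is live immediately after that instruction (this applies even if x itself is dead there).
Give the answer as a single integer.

Answer: 3

Analysis:
def/use:
  L0 def {j} use ∅
  L1 def {j,t} use ∅
  L2 def {y} use ∅
  L3 def {g,t} use {t}
  L4 def {g,t} use {t}
  L5 def {g} use ∅
  L6 def {j,y} use {j}
  L7 def {i,t} use {t}
  L8 def {y} use {i,t}
  L9 def {g,i} use ∅

Liveness:
  L0: in=∅ out=∅
  L1: in=∅ out={j,t}
  L2: in=∅ out=∅
  L3: in={j,t} out={j,t}
  L4: in={j,t} out={j,t}
  L5: in={t} out={t}
  L6: in={j,t} out={t}
  L7: in={t} out={i,t}
  L8: in={i,t} out=∅
  L9: in=∅ out=∅

Interfere edges:
  g: {j,t}
  i: {t,y}
  j: {g,t,y}
  t: {g,i,j,y}
  y: {i,j,t}

Colouring:
  {g,j,t} pairwise interfere (3-clique) ⇒ χ ≥ 3
  3-colouring: c0={t}  c1={i,j}  c2={g,y}
  χ = 3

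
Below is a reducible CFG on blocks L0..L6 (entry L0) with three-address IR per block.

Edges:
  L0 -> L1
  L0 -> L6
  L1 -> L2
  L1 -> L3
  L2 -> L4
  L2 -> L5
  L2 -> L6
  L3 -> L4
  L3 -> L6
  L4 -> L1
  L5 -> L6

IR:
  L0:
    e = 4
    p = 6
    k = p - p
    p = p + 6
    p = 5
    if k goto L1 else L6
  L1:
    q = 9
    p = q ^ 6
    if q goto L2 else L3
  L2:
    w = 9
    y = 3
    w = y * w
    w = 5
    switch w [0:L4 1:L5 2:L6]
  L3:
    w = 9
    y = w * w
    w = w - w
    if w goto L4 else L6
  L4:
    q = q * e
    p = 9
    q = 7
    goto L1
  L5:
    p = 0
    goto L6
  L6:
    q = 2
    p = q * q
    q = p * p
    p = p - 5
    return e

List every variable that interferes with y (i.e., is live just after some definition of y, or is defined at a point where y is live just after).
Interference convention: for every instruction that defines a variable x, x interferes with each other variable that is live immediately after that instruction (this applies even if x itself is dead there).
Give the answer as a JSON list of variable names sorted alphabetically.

Answer: ["e", "q", "w"]

Analysis:
Per-block:
  L0 def {e,k,p} use ∅
  L1 def {p,q} use ∅
  L2 def {w,y} use ∅
  L3 def {w,y} use ∅
  L4 def {p,q} use {e,q}
  L5 def {p} use ∅
  L6 def {p,q} use {e}

Liveness:
  L0 li=∅ lo={e}
  L1 li={e} lo={e,q}
  L2 li={e,q} lo={e,q}
  L3 li={e,q} lo={e,q}
  L4 li={e,q} lo={e}
  L5 li={e} lo={e}
  L6 li={e} lo=∅

Conflict graph:
  e: {k,p,q,w,y}
  k: {e,p}
  p: {e,k,q}
  q: {e,p,w,y}
  w: {e,q,y}
  y: {e,q,w}

N(y) = ["e", "q", "w"]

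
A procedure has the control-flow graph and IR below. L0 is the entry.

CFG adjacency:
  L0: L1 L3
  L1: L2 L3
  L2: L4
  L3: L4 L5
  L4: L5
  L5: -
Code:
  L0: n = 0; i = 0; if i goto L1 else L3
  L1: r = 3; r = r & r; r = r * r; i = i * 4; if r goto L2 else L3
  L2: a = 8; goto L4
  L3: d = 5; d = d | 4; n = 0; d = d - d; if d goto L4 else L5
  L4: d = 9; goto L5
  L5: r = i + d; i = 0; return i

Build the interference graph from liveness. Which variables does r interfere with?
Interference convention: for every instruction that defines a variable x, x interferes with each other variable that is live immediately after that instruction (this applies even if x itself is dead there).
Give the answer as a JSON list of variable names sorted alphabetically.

Per-block:
  L0: {i,n} / ∅
  L1: {i,r} / {i}
  L2: {a} / ∅
  L3: {d,n} / ∅
  L4: {d} / ∅
  L5: {i,r} / {d,i}

Backward fixpoint:
  L0: in=∅ out={i}
  L1: in={i} out={i}
  L2: in={i} out={i}
  L3: in={i} out={d,i}
  L4: in={i} out={d,i}
  L5: in={d,i} out=∅

Interference:
  a↔{i}
  d↔{i,n}
  i↔{a,d,n,r}
  n↔{d,i}
  r↔{i}

N(r) = ["i"]

Answer: ["i"]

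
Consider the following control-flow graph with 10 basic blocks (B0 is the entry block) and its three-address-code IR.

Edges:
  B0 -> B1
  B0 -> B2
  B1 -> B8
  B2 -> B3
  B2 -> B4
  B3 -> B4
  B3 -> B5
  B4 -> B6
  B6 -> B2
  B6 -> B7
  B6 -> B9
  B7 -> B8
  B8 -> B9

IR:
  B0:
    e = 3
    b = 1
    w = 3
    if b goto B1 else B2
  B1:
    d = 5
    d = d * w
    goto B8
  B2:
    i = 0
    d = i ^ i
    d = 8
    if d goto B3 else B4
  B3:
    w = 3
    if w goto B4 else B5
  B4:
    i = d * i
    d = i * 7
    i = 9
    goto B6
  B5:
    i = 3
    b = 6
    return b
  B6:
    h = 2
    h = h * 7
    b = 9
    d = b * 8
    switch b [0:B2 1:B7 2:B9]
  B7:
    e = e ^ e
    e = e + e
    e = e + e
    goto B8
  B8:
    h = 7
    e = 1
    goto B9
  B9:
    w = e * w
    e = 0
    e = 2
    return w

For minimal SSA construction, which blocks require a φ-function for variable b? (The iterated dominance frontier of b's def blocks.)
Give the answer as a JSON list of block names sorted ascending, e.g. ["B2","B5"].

idom tree: B1←B0 B2←B0 B3←B2 B4←B2 B5←B3 B6←B4 B7←B6 B8←B0 B9←B0
Dom∩ at merges:
  B2: preds {B0,B6}: {B0} ∩ {B0,B2,B4,B6} = {B0}; idom=B0
  B4: preds {B2,B3}: {B0,B2} ∩ {B0,B2,B3} = {B0,B2}; idom=B2
  B8: preds {B1,B7}: {B0,B1} ∩ {B0,B2,B4,B6,B7} = {B0}; idom=B0
  B9: preds {B6,B8}: {B0,B2,B4,B6} ∩ {B0,B8} = {B0}; idom=B0

DF derivation:
  join B2 pred B0: · stop@B0
  join B2 pred B6: B6→B4→B2 stop@B0
  join B4 pred B2: · stop@B2
  join B4 pred B3: B3 stop@B2
  join B8 pred B1: B1 stop@B0
  join B8 pred B7: B7→B6→B4→B2 stop@B0
  join B9 pred B6: B6→B4→B2 stop@B0
  join B9 pred B8: B8 stop@B0
  DF(B0)=∅
  DF(B1)={B8}
  DF(B2)={B2,B8,B9}
  DF(B3)={B4}
  DF(B4)={B2,B8,B9}
  DF(B5)=∅
  DF(B6)={B2,B8,B9}
  DF(B7)={B8}
  DF(B8)={B9}
  DF(B9)=∅

φ for b: defs {B0,B5,B6}
  DF⁺ = {B2,B8,B9}

Answer: ["B2", "B8", "B9"]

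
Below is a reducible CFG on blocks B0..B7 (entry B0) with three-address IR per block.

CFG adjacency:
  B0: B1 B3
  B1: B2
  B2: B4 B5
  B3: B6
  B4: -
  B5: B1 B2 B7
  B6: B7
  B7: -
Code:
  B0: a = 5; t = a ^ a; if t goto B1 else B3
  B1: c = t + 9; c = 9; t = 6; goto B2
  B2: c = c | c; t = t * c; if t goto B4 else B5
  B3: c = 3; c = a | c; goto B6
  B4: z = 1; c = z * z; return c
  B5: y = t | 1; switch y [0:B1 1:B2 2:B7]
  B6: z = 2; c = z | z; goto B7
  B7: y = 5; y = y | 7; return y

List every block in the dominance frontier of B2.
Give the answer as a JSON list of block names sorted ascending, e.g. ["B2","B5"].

idom tree: B1←B0 B2←B1 B3←B0 B4←B2 B5←B2 B6←B3 B7←B0
Join-block Dom:
  B1: preds {B0,B5}: {B0} ∩ {B0,B1,B2,B5} = {B0}; idom=B0
  B2: preds {B1,B5}: {B0,B1} ∩ {B0,B1,B2,B5} = {B0,B1}; idom=B1
  B7: preds {B5,B6}: {B0,B1,B2,B5} ∩ {B0,B3,B6} = {B0}; idom=B0

Frontier:
  join B1 pred B0: · stop@B0
  join B1 pred B5: B5→B2→B1 stop@B0
  join B2 pred B1: · stop@B1
  join B2 pred B5: B5→B2 stop@B1
  join B7 pred B5: B5→B2→B1 stop@B0
  join B7 pred B6: B6→B3 stop@B0
  B0 → ∅
  B1 → {B1,B7}
  B2 → {B1,B2,B7}
  B3 → {B7}
  B4 → ∅
  B5 → {B1,B2,B7}
  B6 → {B7}
  B7 → ∅

DF(B2) = ["B1", "B2", "B7"]

Answer: ["B1", "B2", "B7"]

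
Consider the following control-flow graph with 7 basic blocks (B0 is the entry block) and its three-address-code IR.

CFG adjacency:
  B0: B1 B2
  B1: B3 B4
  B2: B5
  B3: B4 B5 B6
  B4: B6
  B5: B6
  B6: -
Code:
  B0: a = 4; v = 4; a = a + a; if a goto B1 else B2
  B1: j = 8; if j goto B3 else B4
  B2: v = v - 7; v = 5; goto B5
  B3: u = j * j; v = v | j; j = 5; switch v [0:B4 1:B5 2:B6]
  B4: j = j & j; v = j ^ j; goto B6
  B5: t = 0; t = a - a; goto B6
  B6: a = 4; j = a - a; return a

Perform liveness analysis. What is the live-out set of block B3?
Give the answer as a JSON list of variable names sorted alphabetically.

def/use:
  B0: {a,v} / ∅
  B1: {j} / ∅
  B2: {v} / {v}
  B3: {j,u,v} / {j,v}
  B4: {j,v} / {j}
  B5: {t} / {a}
  B6: {a,j} / ∅

Live sets:
  B0 li=∅ lo={a,v}
  B1 li={a,v} lo={a,j,v}
  B2 li={a,v} lo={a}
  B3 li={a,j,v} lo={a,j}
  B4 li={j} lo=∅
  B5 li={a} lo=∅
  B6 li=∅ lo=∅

live-out(B3) = ["a", "j"]

Answer: ["a", "j"]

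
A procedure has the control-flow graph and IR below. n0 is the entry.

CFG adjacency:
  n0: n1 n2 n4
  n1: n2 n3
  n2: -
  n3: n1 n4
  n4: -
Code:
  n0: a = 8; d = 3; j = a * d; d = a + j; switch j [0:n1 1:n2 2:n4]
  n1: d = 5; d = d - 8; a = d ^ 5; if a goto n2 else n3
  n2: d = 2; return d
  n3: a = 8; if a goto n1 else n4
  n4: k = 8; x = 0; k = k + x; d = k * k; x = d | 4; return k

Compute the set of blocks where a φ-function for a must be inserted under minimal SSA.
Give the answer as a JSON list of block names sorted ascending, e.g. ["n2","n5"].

idom tree: n1←n0 n2←n0 n3←n1 n4←n0
Join-block Dom:
  n1: preds {n0,n3}: {n0} ∩ {n0,n1,n3} = {n0}; idom=n0
  n2: preds {n0,n1}: {n0} ∩ {n0,n1} = {n0}; idom=n0
  n4: preds {n0,n3}: {n0} ∩ {n0,n1,n3} = {n0}; idom=n0

Frontier:
  join n1 pred n0: · stop@n0
  join n1 pred n3: n3→n1 stop@n0
  join n2 pred n0: · stop@n0
  join n2 pred n1: n1 stop@n0
  join n4 pred n0: · stop@n0
  join n4 pred n3: n3→n1 stop@n0
  n0 → ∅
  n1 → {n1,n2,n4}
  n2 → ∅
  n3 → {n1,n4}
  n4 → ∅

φ for a: defs {n0,n1,n3}
  DF⁺ = {n1,n2,n4}

Answer: ["n1", "n2", "n4"]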